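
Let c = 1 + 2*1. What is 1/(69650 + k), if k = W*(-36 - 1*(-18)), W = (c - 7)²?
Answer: 1/69362 ≈ 1.4417e-5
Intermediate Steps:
c = 3 (c = 1 + 2 = 3)
W = 16 (W = (3 - 7)² = (-4)² = 16)
k = -288 (k = 16*(-36 - 1*(-18)) = 16*(-36 + 18) = 16*(-18) = -288)
1/(69650 + k) = 1/(69650 - 288) = 1/69362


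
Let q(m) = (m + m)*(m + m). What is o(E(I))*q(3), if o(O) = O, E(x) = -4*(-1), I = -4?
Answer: 144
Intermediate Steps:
E(x) = 4
q(m) = 4*m**2 (q(m) = (2*m)*(2*m) = 4*m**2)
o(E(I))*q(3) = 4*(4*3**2) = 4*(4*9) = 4*36 = 144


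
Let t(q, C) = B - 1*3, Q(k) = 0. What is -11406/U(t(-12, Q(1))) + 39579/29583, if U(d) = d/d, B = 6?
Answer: -112461373/9861 ≈ -11405.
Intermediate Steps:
t(q, C) = 3 (t(q, C) = 6 - 1*3 = 6 - 3 = 3)
U(d) = 1
-11406/U(t(-12, Q(1))) + 39579/29583 = -11406/1 + 39579/29583 = -11406*1 + 39579*(1/29583) = -11406 + 13193/9861 = -112461373/9861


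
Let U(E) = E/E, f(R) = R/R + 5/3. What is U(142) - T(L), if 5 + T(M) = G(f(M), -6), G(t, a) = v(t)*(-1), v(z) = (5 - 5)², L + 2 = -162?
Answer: 6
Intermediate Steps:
L = -164 (L = -2 - 162 = -164)
v(z) = 0 (v(z) = 0² = 0)
f(R) = 8/3 (f(R) = 1 + 5*(⅓) = 1 + 5/3 = 8/3)
U(E) = 1
G(t, a) = 0 (G(t, a) = 0*(-1) = 0)
T(M) = -5 (T(M) = -5 + 0 = -5)
U(142) - T(L) = 1 - 1*(-5) = 1 + 5 = 6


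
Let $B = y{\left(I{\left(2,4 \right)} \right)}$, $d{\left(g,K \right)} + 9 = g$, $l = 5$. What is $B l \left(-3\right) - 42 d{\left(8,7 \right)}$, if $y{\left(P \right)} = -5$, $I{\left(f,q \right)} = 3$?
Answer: $117$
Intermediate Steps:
$d{\left(g,K \right)} = -9 + g$
$B = -5$
$B l \left(-3\right) - 42 d{\left(8,7 \right)} = - 5 \cdot 5 \left(-3\right) - 42 \left(-9 + 8\right) = \left(-5\right) \left(-15\right) - -42 = 75 + 42 = 117$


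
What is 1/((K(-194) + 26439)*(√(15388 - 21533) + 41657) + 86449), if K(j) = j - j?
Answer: 1101455872/1213209333445610929 - 26439*I*√6145/1213209333445610929 ≈ 9.0789e-10 - 1.7083e-12*I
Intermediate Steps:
K(j) = 0
1/((K(-194) + 26439)*(√(15388 - 21533) + 41657) + 86449) = 1/((0 + 26439)*(√(15388 - 21533) + 41657) + 86449) = 1/(26439*(√(-6145) + 41657) + 86449) = 1/(26439*(I*√6145 + 41657) + 86449) = 1/(26439*(41657 + I*√6145) + 86449) = 1/((1101369423 + 26439*I*√6145) + 86449) = 1/(1101455872 + 26439*I*√6145)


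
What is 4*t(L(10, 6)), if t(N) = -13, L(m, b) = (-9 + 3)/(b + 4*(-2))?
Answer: -52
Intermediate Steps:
L(m, b) = -6/(-8 + b) (L(m, b) = -6/(b - 8) = -6/(-8 + b))
4*t(L(10, 6)) = 4*(-13) = -52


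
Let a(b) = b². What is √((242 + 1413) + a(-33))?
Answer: 14*√14 ≈ 52.383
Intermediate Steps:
√((242 + 1413) + a(-33)) = √((242 + 1413) + (-33)²) = √(1655 + 1089) = √2744 = 14*√14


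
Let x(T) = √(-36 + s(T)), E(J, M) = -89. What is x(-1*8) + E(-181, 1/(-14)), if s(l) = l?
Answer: -89 + 2*I*√11 ≈ -89.0 + 6.6332*I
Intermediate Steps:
x(T) = √(-36 + T)
x(-1*8) + E(-181, 1/(-14)) = √(-36 - 1*8) - 89 = √(-36 - 8) - 89 = √(-44) - 89 = 2*I*√11 - 89 = -89 + 2*I*√11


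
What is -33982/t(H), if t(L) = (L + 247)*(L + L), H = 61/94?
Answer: -150132476/1420019 ≈ -105.73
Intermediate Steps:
H = 61/94 (H = 61*(1/94) = 61/94 ≈ 0.64894)
t(L) = 2*L*(247 + L) (t(L) = (247 + L)*(2*L) = 2*L*(247 + L))
-33982/t(H) = -33982*47/(61*(247 + 61/94)) = -33982/(2*(61/94)*(23279/94)) = -33982/1420019/4418 = -33982*4418/1420019 = -150132476/1420019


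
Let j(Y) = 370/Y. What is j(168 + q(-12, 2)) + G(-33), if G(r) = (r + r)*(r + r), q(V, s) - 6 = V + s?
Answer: 357377/82 ≈ 4358.3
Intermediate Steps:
q(V, s) = 6 + V + s (q(V, s) = 6 + (V + s) = 6 + V + s)
G(r) = 4*r² (G(r) = (2*r)*(2*r) = 4*r²)
j(168 + q(-12, 2)) + G(-33) = 370/(168 + (6 - 12 + 2)) + 4*(-33)² = 370/(168 - 4) + 4*1089 = 370/164 + 4356 = 370*(1/164) + 4356 = 185/82 + 4356 = 357377/82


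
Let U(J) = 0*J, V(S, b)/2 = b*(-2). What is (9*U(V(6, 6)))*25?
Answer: 0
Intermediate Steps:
V(S, b) = -4*b (V(S, b) = 2*(b*(-2)) = 2*(-2*b) = -4*b)
U(J) = 0
(9*U(V(6, 6)))*25 = (9*0)*25 = 0*25 = 0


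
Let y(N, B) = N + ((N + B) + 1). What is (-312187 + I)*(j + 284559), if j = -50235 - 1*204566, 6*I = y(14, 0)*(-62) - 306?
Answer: -27901487654/3 ≈ -9.3005e+9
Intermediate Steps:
y(N, B) = 1 + B + 2*N (y(N, B) = N + ((B + N) + 1) = N + (1 + B + N) = 1 + B + 2*N)
I = -1052/3 (I = ((1 + 0 + 2*14)*(-62) - 306)/6 = ((1 + 0 + 28)*(-62) - 306)/6 = (29*(-62) - 306)/6 = (-1798 - 306)/6 = (1/6)*(-2104) = -1052/3 ≈ -350.67)
j = -254801 (j = -50235 - 204566 = -254801)
(-312187 + I)*(j + 284559) = (-312187 - 1052/3)*(-254801 + 284559) = -937613/3*29758 = -27901487654/3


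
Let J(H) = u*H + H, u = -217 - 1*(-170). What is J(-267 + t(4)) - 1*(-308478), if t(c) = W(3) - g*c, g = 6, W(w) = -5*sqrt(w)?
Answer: 321864 + 230*sqrt(3) ≈ 3.2226e+5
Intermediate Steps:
u = -47 (u = -217 + 170 = -47)
t(c) = -6*c - 5*sqrt(3) (t(c) = -5*sqrt(3) - 6*c = -6*c - 5*sqrt(3))
J(H) = -46*H (J(H) = -47*H + H = -46*H)
J(-267 + t(4)) - 1*(-308478) = -46*(-267 + (-6*4 - 5*sqrt(3))) - 1*(-308478) = -46*(-267 + (-24 - 5*sqrt(3))) + 308478 = -46*(-291 - 5*sqrt(3)) + 308478 = (13386 + 230*sqrt(3)) + 308478 = 321864 + 230*sqrt(3)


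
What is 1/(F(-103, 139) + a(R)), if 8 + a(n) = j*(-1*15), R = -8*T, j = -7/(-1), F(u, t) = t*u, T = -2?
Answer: -1/14430 ≈ -6.9300e-5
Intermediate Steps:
j = 7 (j = -7*(-1) = 7)
R = 16 (R = -8*(-2) = 16)
a(n) = -113 (a(n) = -8 + 7*(-1*15) = -8 + 7*(-15) = -8 - 105 = -113)
1/(F(-103, 139) + a(R)) = 1/(139*(-103) - 113) = 1/(-14317 - 113) = 1/(-14430) = -1/14430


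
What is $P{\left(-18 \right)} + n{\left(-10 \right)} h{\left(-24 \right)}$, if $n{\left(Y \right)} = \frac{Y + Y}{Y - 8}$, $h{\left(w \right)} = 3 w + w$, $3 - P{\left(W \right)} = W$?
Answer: $- \frac{257}{3} \approx -85.667$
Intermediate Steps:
$P{\left(W \right)} = 3 - W$
$h{\left(w \right)} = 4 w$
$n{\left(Y \right)} = \frac{2 Y}{-8 + Y}$
$P{\left(-18 \right)} + n{\left(-10 \right)} h{\left(-24 \right)} = \left(3 - -18\right) + 2 \left(-10\right) \frac{1}{-8 - 10} \cdot 4 \left(-24\right) = \left(3 + 18\right) + 2 \left(-10\right) \frac{1}{-18} \left(-96\right) = 21 + 2 \left(-10\right) \left(- \frac{1}{18}\right) \left(-96\right) = 21 + \frac{10}{9} \left(-96\right) = 21 - \frac{320}{3} = - \frac{257}{3}$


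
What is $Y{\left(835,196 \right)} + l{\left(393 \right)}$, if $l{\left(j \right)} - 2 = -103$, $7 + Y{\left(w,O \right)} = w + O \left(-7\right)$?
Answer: $-645$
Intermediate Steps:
$Y{\left(w,O \right)} = -7 + w - 7 O$ ($Y{\left(w,O \right)} = -7 + \left(w + O \left(-7\right)\right) = -7 - \left(- w + 7 O\right) = -7 + w - 7 O$)
$l{\left(j \right)} = -101$ ($l{\left(j \right)} = 2 - 103 = -101$)
$Y{\left(835,196 \right)} + l{\left(393 \right)} = \left(-7 + 835 - 1372\right) - 101 = -544 - 101 = -645$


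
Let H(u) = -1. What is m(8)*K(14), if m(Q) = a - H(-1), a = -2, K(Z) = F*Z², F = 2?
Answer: -392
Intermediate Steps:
K(Z) = 2*Z²
m(Q) = -1 (m(Q) = -2 - 1*(-1) = -2 + 1 = -1)
m(8)*K(14) = -2*14² = -2*196 = -1*392 = -392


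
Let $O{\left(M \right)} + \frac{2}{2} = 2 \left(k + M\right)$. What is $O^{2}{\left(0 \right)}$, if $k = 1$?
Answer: $1$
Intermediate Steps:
$O{\left(M \right)} = 1 + 2 M$ ($O{\left(M \right)} = -1 + 2 \left(1 + M\right) = -1 + \left(2 + 2 M\right) = 1 + 2 M$)
$O^{2}{\left(0 \right)} = \left(1 + 2 \cdot 0\right)^{2} = \left(1 + 0\right)^{2} = 1^{2} = 1$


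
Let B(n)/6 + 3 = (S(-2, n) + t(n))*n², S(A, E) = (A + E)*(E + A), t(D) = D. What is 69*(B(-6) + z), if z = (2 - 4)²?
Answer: 863466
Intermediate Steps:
S(A, E) = (A + E)² (S(A, E) = (A + E)*(A + E) = (A + E)²)
z = 4 (z = (-2)² = 4)
B(n) = -18 + 6*n²*(n + (-2 + n)²) (B(n) = -18 + 6*(((-2 + n)² + n)*n²) = -18 + 6*((n + (-2 + n)²)*n²) = -18 + 6*(n²*(n + (-2 + n)²)) = -18 + 6*n²*(n + (-2 + n)²))
69*(B(-6) + z) = 69*((-18 + 6*(-6)³ + 6*(-6)²*(-2 - 6)²) + 4) = 69*((-18 + 6*(-216) + 6*36*(-8)²) + 4) = 69*((-18 - 1296 + 6*36*64) + 4) = 69*((-18 - 1296 + 13824) + 4) = 69*(12510 + 4) = 69*12514 = 863466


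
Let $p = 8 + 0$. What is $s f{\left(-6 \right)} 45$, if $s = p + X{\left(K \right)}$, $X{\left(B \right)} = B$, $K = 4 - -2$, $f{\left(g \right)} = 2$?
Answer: $1260$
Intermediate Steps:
$K = 6$ ($K = 4 + 2 = 6$)
$p = 8$
$s = 14$ ($s = 8 + 6 = 14$)
$s f{\left(-6 \right)} 45 = 14 \cdot 2 \cdot 45 = 28 \cdot 45 = 1260$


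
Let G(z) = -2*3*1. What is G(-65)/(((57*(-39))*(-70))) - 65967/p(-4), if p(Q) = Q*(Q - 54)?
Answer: -1710854377/6016920 ≈ -284.34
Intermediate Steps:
G(z) = -6 (G(z) = -6*1 = -6)
p(Q) = Q*(-54 + Q)
G(-65)/(((57*(-39))*(-70))) - 65967/p(-4) = -6/((57*(-39))*(-70)) - 65967*(-1/(4*(-54 - 4))) = -6/((-2223*(-70))) - 65967/((-4*(-58))) = -6/155610 - 65967/232 = -6*1/155610 - 65967*1/232 = -1/25935 - 65967/232 = -1710854377/6016920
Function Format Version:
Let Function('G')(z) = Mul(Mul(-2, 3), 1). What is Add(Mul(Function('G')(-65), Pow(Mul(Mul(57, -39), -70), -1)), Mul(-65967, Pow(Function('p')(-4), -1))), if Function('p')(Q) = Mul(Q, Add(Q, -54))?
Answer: Rational(-1710854377, 6016920) ≈ -284.34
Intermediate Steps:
Function('G')(z) = -6 (Function('G')(z) = Mul(-6, 1) = -6)
Function('p')(Q) = Mul(Q, Add(-54, Q))
Add(Mul(Function('G')(-65), Pow(Mul(Mul(57, -39), -70), -1)), Mul(-65967, Pow(Function('p')(-4), -1))) = Add(Mul(-6, Pow(Mul(Mul(57, -39), -70), -1)), Mul(-65967, Pow(Mul(-4, Add(-54, -4)), -1))) = Add(Mul(-6, Pow(Mul(-2223, -70), -1)), Mul(-65967, Pow(Mul(-4, -58), -1))) = Add(Mul(-6, Pow(155610, -1)), Mul(-65967, Pow(232, -1))) = Add(Mul(-6, Rational(1, 155610)), Mul(-65967, Rational(1, 232))) = Add(Rational(-1, 25935), Rational(-65967, 232)) = Rational(-1710854377, 6016920)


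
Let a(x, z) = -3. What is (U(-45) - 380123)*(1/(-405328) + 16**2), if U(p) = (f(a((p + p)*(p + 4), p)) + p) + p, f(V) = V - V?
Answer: -39452409184971/405328 ≈ -9.7335e+7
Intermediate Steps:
f(V) = 0
U(p) = 2*p (U(p) = (0 + p) + p = p + p = 2*p)
(U(-45) - 380123)*(1/(-405328) + 16**2) = (2*(-45) - 380123)*(1/(-405328) + 16**2) = (-90 - 380123)*(-1/405328 + 256) = -380213*103763967/405328 = -39452409184971/405328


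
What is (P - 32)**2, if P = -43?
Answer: 5625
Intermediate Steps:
(P - 32)**2 = (-43 - 32)**2 = (-75)**2 = 5625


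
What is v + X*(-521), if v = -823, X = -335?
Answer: 173712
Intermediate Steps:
v + X*(-521) = -823 - 335*(-521) = -823 + 174535 = 173712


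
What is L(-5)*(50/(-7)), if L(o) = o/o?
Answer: -50/7 ≈ -7.1429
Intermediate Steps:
L(o) = 1
L(-5)*(50/(-7)) = 1*(50/(-7)) = 1*(50*(-⅐)) = 1*(-50/7) = -50/7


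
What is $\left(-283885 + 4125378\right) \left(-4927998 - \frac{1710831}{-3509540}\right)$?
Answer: $- \frac{66438638299496162877}{3509540} \approx -1.8931 \cdot 10^{13}$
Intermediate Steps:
$\left(-283885 + 4125378\right) \left(-4927998 - \frac{1710831}{-3509540}\right) = 3841493 \left(-4927998 - - \frac{1710831}{3509540}\right) = 3841493 \left(-4927998 + \frac{1710831}{3509540}\right) = 3841493 \left(- \frac{17295004390089}{3509540}\right) = - \frac{66438638299496162877}{3509540}$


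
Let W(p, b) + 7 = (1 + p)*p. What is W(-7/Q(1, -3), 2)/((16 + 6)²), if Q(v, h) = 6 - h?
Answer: -581/39204 ≈ -0.014820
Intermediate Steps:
W(p, b) = -7 + p*(1 + p) (W(p, b) = -7 + (1 + p)*p = -7 + p*(1 + p))
W(-7/Q(1, -3), 2)/((16 + 6)²) = (-7 - 7/(6 - 1*(-3)) + (-7/(6 - 1*(-3)))²)/((16 + 6)²) = (-7 - 7/(6 + 3) + (-7/(6 + 3))²)/(22²) = (-7 - 7/9 + (-7/9)²)/484 = (-7 - 7*⅑ + (-7*⅑)²)*(1/484) = (-7 - 7/9 + (-7/9)²)*(1/484) = (-7 - 7/9 + 49/81)*(1/484) = -581/81*1/484 = -581/39204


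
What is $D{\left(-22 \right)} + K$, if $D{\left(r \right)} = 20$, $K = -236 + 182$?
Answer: $-34$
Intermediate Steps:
$K = -54$
$D{\left(-22 \right)} + K = 20 - 54 = -34$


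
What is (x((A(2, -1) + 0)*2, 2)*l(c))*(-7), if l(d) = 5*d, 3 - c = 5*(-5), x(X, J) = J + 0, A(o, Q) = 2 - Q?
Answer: -1960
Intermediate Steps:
x(X, J) = J
c = 28 (c = 3 - 5*(-5) = 3 - 1*(-25) = 3 + 25 = 28)
(x((A(2, -1) + 0)*2, 2)*l(c))*(-7) = (2*(5*28))*(-7) = (2*140)*(-7) = 280*(-7) = -1960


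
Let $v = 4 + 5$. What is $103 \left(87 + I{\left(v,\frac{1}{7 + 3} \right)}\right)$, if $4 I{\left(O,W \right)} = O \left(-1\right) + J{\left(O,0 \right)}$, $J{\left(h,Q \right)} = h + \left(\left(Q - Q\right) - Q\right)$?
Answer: $8961$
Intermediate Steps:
$J{\left(h,Q \right)} = h - Q$ ($J{\left(h,Q \right)} = h + \left(0 - Q\right) = h - Q$)
$v = 9$
$I{\left(O,W \right)} = 0$ ($I{\left(O,W \right)} = \frac{O \left(-1\right) + \left(O - 0\right)}{4} = \frac{- O + \left(O + 0\right)}{4} = \frac{- O + O}{4} = \frac{1}{4} \cdot 0 = 0$)
$103 \left(87 + I{\left(v,\frac{1}{7 + 3} \right)}\right) = 103 \left(87 + 0\right) = 103 \cdot 87 = 8961$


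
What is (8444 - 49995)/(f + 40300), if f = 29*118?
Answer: -41551/43722 ≈ -0.95035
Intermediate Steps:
f = 3422
(8444 - 49995)/(f + 40300) = (8444 - 49995)/(3422 + 40300) = -41551/43722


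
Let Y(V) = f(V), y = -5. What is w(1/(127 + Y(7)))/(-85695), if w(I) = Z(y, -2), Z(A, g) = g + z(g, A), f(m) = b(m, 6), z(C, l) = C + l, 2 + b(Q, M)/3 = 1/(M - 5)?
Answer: 3/28565 ≈ 0.00010502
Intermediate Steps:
b(Q, M) = -6 + 3/(-5 + M) (b(Q, M) = -6 + 3/(M - 5) = -6 + 3/(-5 + M))
f(m) = -3 (f(m) = 3*(11 - 2*6)/(-5 + 6) = 3*(11 - 12)/1 = 3*1*(-1) = -3)
Z(A, g) = A + 2*g (Z(A, g) = g + (g + A) = g + (A + g) = A + 2*g)
Y(V) = -3
w(I) = -9 (w(I) = -5 + 2*(-2) = -5 - 4 = -9)
w(1/(127 + Y(7)))/(-85695) = -9/(-85695) = -9*(-1/85695) = 3/28565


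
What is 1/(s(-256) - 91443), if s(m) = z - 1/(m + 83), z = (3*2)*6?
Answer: -173/15813410 ≈ -1.0940e-5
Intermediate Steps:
z = 36 (z = 6*6 = 36)
s(m) = 36 - 1/(83 + m) (s(m) = 36 - 1/(m + 83) = 36 - 1/(83 + m))
1/(s(-256) - 91443) = 1/((2987 + 36*(-256))/(83 - 256) - 91443) = 1/((2987 - 9216)/(-173) - 91443) = 1/(-1/173*(-6229) - 91443) = 1/(6229/173 - 91443) = 1/(-15813410/173) = -173/15813410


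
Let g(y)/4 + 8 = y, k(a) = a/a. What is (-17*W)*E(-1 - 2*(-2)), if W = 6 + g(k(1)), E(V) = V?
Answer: 1122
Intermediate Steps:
k(a) = 1
g(y) = -32 + 4*y
W = -22 (W = 6 + (-32 + 4*1) = 6 + (-32 + 4) = 6 - 28 = -22)
(-17*W)*E(-1 - 2*(-2)) = (-17*(-22))*(-1 - 2*(-2)) = 374*(-1 + 4) = 374*3 = 1122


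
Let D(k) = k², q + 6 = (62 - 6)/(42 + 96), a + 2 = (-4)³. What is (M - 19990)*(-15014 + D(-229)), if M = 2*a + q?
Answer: -51978767308/69 ≈ -7.5332e+8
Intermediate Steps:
a = -66 (a = -2 + (-4)³ = -2 - 64 = -66)
q = -386/69 (q = -6 + (62 - 6)/(42 + 96) = -6 + 56/138 = -6 + 56*(1/138) = -6 + 28/69 = -386/69 ≈ -5.5942)
M = -9494/69 (M = 2*(-66) - 386/69 = -132 - 386/69 = -9494/69 ≈ -137.59)
(M - 19990)*(-15014 + D(-229)) = (-9494/69 - 19990)*(-15014 + (-229)²) = -1388804*(-15014 + 52441)/69 = -1388804/69*37427 = -51978767308/69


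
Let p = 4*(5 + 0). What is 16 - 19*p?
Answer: -364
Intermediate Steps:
p = 20 (p = 4*5 = 20)
16 - 19*p = 16 - 19*20 = 16 - 380 = -364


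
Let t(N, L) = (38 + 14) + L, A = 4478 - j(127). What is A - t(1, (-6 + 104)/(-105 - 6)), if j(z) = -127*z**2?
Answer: 227861897/111 ≈ 2.0528e+6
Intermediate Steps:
A = 2052861 (A = 4478 - (-127)*127**2 = 4478 - (-127)*16129 = 4478 - 1*(-2048383) = 4478 + 2048383 = 2052861)
t(N, L) = 52 + L
A - t(1, (-6 + 104)/(-105 - 6)) = 2052861 - (52 + (-6 + 104)/(-105 - 6)) = 2052861 - (52 + 98/(-111)) = 2052861 - (52 + 98*(-1/111)) = 2052861 - (52 - 98/111) = 2052861 - 1*5674/111 = 2052861 - 5674/111 = 227861897/111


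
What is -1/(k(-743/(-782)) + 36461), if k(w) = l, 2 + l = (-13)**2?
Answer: -1/36628 ≈ -2.7302e-5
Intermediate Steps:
l = 167 (l = -2 + (-13)**2 = -2 + 169 = 167)
k(w) = 167
-1/(k(-743/(-782)) + 36461) = -1/(167 + 36461) = -1/36628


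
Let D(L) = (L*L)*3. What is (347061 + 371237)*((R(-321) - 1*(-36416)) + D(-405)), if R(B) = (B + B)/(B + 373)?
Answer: 4934867081305/13 ≈ 3.7960e+11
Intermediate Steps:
R(B) = 2*B/(373 + B) (R(B) = (2*B)/(373 + B) = 2*B/(373 + B))
D(L) = 3*L**2 (D(L) = L**2*3 = 3*L**2)
(347061 + 371237)*((R(-321) - 1*(-36416)) + D(-405)) = (347061 + 371237)*((2*(-321)/(373 - 321) - 1*(-36416)) + 3*(-405)**2) = 718298*((2*(-321)/52 + 36416) + 3*164025) = 718298*((2*(-321)*(1/52) + 36416) + 492075) = 718298*((-321/26 + 36416) + 492075) = 718298*(946495/26 + 492075) = 718298*(13740445/26) = 4934867081305/13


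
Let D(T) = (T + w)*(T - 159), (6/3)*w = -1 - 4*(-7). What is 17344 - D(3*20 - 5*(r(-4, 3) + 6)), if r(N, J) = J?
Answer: 21448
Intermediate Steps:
w = 27/2 (w = (-1 - 4*(-7))/2 = (-1 + 28)/2 = (½)*27 = 27/2 ≈ 13.500)
D(T) = (-159 + T)*(27/2 + T) (D(T) = (T + 27/2)*(T - 159) = (27/2 + T)*(-159 + T) = (-159 + T)*(27/2 + T))
17344 - D(3*20 - 5*(r(-4, 3) + 6)) = 17344 - (-4293/2 + (3*20 - 5*(3 + 6))² - 291*(3*20 - 5*(3 + 6))/2) = 17344 - (-4293/2 + (60 - 5*9)² - 291*(60 - 5*9)/2) = 17344 - (-4293/2 + (60 - 45)² - 291*(60 - 45)/2) = 17344 - (-4293/2 + 15² - 291/2*15) = 17344 - (-4293/2 + 225 - 4365/2) = 17344 - 1*(-4104) = 17344 + 4104 = 21448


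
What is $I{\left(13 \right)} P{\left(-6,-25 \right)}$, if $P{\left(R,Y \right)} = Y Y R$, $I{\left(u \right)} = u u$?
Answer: $-633750$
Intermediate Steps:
$I{\left(u \right)} = u^{2}$
$P{\left(R,Y \right)} = R Y^{2}$ ($P{\left(R,Y \right)} = Y^{2} R = R Y^{2}$)
$I{\left(13 \right)} P{\left(-6,-25 \right)} = 13^{2} \left(- 6 \left(-25\right)^{2}\right) = 169 \left(\left(-6\right) 625\right) = 169 \left(-3750\right) = -633750$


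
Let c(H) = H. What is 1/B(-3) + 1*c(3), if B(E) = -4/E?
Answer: 15/4 ≈ 3.7500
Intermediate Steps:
1/B(-3) + 1*c(3) = 1/(-4/(-3)) + 1*3 = 1/(-4*(-1/3)) + 3 = 1/(4/3) + 3 = 3/4 + 3 = 15/4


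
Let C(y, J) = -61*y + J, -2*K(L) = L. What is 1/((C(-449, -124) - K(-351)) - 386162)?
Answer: -2/718145 ≈ -2.7850e-6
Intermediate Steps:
K(L) = -L/2
C(y, J) = J - 61*y
1/((C(-449, -124) - K(-351)) - 386162) = 1/(((-124 - 61*(-449)) - (-1)*(-351)/2) - 386162) = 1/(((-124 + 27389) - 1*351/2) - 386162) = 1/((27265 - 351/2) - 386162) = 1/(54179/2 - 386162) = 1/(-718145/2) = -2/718145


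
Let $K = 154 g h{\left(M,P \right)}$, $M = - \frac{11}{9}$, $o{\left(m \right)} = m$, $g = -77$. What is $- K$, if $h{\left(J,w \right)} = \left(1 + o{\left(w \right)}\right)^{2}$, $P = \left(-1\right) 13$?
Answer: $1707552$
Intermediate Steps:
$M = - \frac{11}{9}$ ($M = \left(-11\right) \frac{1}{9} = - \frac{11}{9} \approx -1.2222$)
$P = -13$
$h{\left(J,w \right)} = \left(1 + w\right)^{2}$
$K = -1707552$ ($K = 154 \left(-77\right) \left(1 - 13\right)^{2} = - 11858 \left(-12\right)^{2} = \left(-11858\right) 144 = -1707552$)
$- K = \left(-1\right) \left(-1707552\right) = 1707552$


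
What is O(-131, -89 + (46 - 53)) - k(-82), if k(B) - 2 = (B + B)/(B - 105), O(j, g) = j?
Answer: -25035/187 ≈ -133.88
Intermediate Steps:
k(B) = 2 + 2*B/(-105 + B) (k(B) = 2 + (B + B)/(B - 105) = 2 + (2*B)/(-105 + B) = 2 + 2*B/(-105 + B))
O(-131, -89 + (46 - 53)) - k(-82) = -131 - 2*(-105 + 2*(-82))/(-105 - 82) = -131 - 2*(-105 - 164)/(-187) = -131 - 2*(-1)*(-269)/187 = -131 - 1*538/187 = -131 - 538/187 = -25035/187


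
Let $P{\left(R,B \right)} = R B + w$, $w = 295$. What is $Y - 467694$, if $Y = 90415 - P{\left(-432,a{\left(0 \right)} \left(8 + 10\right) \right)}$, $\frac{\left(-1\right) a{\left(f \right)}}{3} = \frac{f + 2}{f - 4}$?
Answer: $-365910$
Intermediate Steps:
$a{\left(f \right)} = - \frac{3 \left(2 + f\right)}{-4 + f}$ ($a{\left(f \right)} = - 3 \frac{f + 2}{f - 4} = - 3 \frac{2 + f}{-4 + f} = - \frac{3 \left(2 + f\right)}{-4 + f}$)
$P{\left(R,B \right)} = 295 + B R$ ($P{\left(R,B \right)} = R B + 295 = B R + 295 = 295 + B R$)
$Y = 101784$ ($Y = 90415 - \left(295 + \frac{3 \left(-2 - 0\right)}{-4 + 0} \left(8 + 10\right) \left(-432\right)\right) = 90415 - \left(295 + \frac{3 \left(-2 + 0\right)}{-4} \cdot 18 \left(-432\right)\right) = 90415 - \left(295 + 3 \left(- \frac{1}{4}\right) \left(-2\right) 18 \left(-432\right)\right) = 90415 - \left(295 + \frac{3}{2} \cdot 18 \left(-432\right)\right) = 90415 - \left(295 + 27 \left(-432\right)\right) = 90415 - \left(295 - 11664\right) = 90415 - -11369 = 90415 + 11369 = 101784$)
$Y - 467694 = 101784 - 467694 = -365910$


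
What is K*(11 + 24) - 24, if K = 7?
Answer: 221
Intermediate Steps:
K*(11 + 24) - 24 = 7*(11 + 24) - 24 = 7*35 - 24 = 245 - 24 = 221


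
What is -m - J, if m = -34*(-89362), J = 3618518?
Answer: -6656826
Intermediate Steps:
m = 3038308
-m - J = -1*3038308 - 1*3618518 = -3038308 - 3618518 = -6656826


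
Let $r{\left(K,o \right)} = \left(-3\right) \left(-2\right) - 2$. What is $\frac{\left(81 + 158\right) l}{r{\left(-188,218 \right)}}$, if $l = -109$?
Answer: $- \frac{26051}{4} \approx -6512.8$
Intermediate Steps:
$r{\left(K,o \right)} = 4$ ($r{\left(K,o \right)} = 6 - 2 = 4$)
$\frac{\left(81 + 158\right) l}{r{\left(-188,218 \right)}} = \frac{\left(81 + 158\right) \left(-109\right)}{4} = 239 \left(-109\right) \frac{1}{4} = \left(-26051\right) \frac{1}{4} = - \frac{26051}{4}$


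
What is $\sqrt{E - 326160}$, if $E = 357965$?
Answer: $\sqrt{31805} \approx 178.34$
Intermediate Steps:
$\sqrt{E - 326160} = \sqrt{357965 - 326160} = \sqrt{31805}$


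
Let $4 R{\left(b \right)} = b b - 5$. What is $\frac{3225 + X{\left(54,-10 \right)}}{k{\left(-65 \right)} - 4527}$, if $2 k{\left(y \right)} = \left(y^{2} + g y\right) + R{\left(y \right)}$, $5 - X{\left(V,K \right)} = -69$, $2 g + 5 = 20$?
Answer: $- \frac{13196}{8523} \approx -1.5483$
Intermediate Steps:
$g = \frac{15}{2}$ ($g = - \frac{5}{2} + \frac{1}{2} \cdot 20 = - \frac{5}{2} + 10 = \frac{15}{2} \approx 7.5$)
$R{\left(b \right)} = - \frac{5}{4} + \frac{b^{2}}{4}$ ($R{\left(b \right)} = \frac{b b - 5}{4} = \frac{b^{2} - 5}{4} = \frac{-5 + b^{2}}{4} = - \frac{5}{4} + \frac{b^{2}}{4}$)
$X{\left(V,K \right)} = 74$ ($X{\left(V,K \right)} = 5 - -69 = 5 + 69 = 74$)
$k{\left(y \right)} = - \frac{5}{8} + \frac{5 y^{2}}{8} + \frac{15 y}{4}$ ($k{\left(y \right)} = \frac{\left(y^{2} + \frac{15 y}{2}\right) + \left(- \frac{5}{4} + \frac{y^{2}}{4}\right)}{2} = \frac{- \frac{5}{4} + \frac{5 y^{2}}{4} + \frac{15 y}{2}}{2} = - \frac{5}{8} + \frac{5 y^{2}}{8} + \frac{15 y}{4}$)
$\frac{3225 + X{\left(54,-10 \right)}}{k{\left(-65 \right)} - 4527} = \frac{3225 + 74}{\left(- \frac{5}{8} + \frac{5 \left(-65\right)^{2}}{8} + \frac{15}{4} \left(-65\right)\right) - 4527} = \frac{3299}{\left(- \frac{5}{8} + \frac{5}{8} \cdot 4225 - \frac{975}{4}\right) - 4527} = \frac{3299}{\left(- \frac{5}{8} + \frac{21125}{8} - \frac{975}{4}\right) - 4527} = \frac{3299}{\frac{9585}{4} - 4527} = \frac{3299}{- \frac{8523}{4}} = 3299 \left(- \frac{4}{8523}\right) = - \frac{13196}{8523}$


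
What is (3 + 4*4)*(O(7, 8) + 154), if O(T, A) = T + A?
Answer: 3211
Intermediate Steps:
O(T, A) = A + T
(3 + 4*4)*(O(7, 8) + 154) = (3 + 4*4)*((8 + 7) + 154) = (3 + 16)*(15 + 154) = 19*169 = 3211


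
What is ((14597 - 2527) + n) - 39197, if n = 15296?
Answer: -11831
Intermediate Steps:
((14597 - 2527) + n) - 39197 = ((14597 - 2527) + 15296) - 39197 = (12070 + 15296) - 39197 = 27366 - 39197 = -11831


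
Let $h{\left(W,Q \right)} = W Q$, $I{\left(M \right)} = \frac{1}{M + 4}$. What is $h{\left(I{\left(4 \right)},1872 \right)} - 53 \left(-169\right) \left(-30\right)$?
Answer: $-268476$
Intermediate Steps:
$I{\left(M \right)} = \frac{1}{4 + M}$
$h{\left(W,Q \right)} = Q W$
$h{\left(I{\left(4 \right)},1872 \right)} - 53 \left(-169\right) \left(-30\right) = \frac{1872}{4 + 4} - 53 \left(-169\right) \left(-30\right) = \frac{1872}{8} - \left(-8957\right) \left(-30\right) = 1872 \cdot \frac{1}{8} - 268710 = 234 - 268710 = -268476$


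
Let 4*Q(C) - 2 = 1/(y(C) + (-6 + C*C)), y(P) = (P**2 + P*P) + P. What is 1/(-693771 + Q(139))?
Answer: -232384/161221163871 ≈ -1.4414e-6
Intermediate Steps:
y(P) = P + 2*P**2 (y(P) = (P**2 + P**2) + P = 2*P**2 + P = P + 2*P**2)
Q(C) = 1/2 + 1/(4*(-6 + C**2 + C*(1 + 2*C))) (Q(C) = 1/2 + 1/(4*(C*(1 + 2*C) + (-6 + C*C))) = 1/2 + 1/(4*(C*(1 + 2*C) + (-6 + C**2))) = 1/2 + 1/(4*(-6 + C**2 + C*(1 + 2*C))))
1/(-693771 + Q(139)) = 1/(-693771 + (-11 + 2*139 + 6*139**2)/(4*(-6 + 139 + 3*139**2))) = 1/(-693771 + (-11 + 278 + 6*19321)/(4*(-6 + 139 + 3*19321))) = 1/(-693771 + (-11 + 278 + 115926)/(4*(-6 + 139 + 57963))) = 1/(-693771 + (1/4)*116193/58096) = 1/(-693771 + (1/4)*(1/58096)*116193) = 1/(-693771 + 116193/232384) = 1/(-161221163871/232384) = -232384/161221163871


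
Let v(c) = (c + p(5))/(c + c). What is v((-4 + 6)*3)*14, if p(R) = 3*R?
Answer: 49/2 ≈ 24.500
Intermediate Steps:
v(c) = (15 + c)/(2*c) (v(c) = (c + 3*5)/(c + c) = (c + 15)/((2*c)) = (15 + c)*(1/(2*c)) = (15 + c)/(2*c))
v((-4 + 6)*3)*14 = ((15 + (-4 + 6)*3)/(2*(((-4 + 6)*3))))*14 = ((15 + 2*3)/(2*((2*3))))*14 = ((1/2)*(15 + 6)/6)*14 = ((1/2)*(1/6)*21)*14 = (7/4)*14 = 49/2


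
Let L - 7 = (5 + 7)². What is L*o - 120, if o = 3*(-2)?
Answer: -1026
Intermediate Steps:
o = -6
L = 151 (L = 7 + (5 + 7)² = 7 + 12² = 7 + 144 = 151)
L*o - 120 = 151*(-6) - 120 = -906 - 120 = -1026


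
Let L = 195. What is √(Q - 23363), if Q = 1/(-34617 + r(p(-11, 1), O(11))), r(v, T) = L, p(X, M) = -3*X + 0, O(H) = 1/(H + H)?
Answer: I*√27682213258914/34422 ≈ 152.85*I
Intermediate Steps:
O(H) = 1/(2*H)
p(X, M) = -3*X
r(v, T) = 195
Q = -1/34422 (Q = 1/(-34617 + 195) = 1/(-34422) = -1/34422 ≈ -2.9051e-5)
√(Q - 23363) = √(-1/34422 - 23363) = √(-804201187/34422) = I*√27682213258914/34422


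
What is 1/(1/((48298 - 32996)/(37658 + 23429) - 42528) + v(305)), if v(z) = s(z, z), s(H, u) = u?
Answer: 2597892634/792357192283 ≈ 0.0032787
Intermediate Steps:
v(z) = z
1/(1/((48298 - 32996)/(37658 + 23429) - 42528) + v(305)) = 1/(1/((48298 - 32996)/(37658 + 23429) - 42528) + 305) = 1/(1/(15302/61087 - 42528) + 305) = 1/(1/(-2597892634/61087) + 305) = 1/(-61087/2597892634 + 305) = 1/(792357192283/2597892634) = 2597892634/792357192283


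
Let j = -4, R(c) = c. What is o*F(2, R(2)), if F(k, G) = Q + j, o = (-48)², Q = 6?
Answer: 4608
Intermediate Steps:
o = 2304
F(k, G) = 2 (F(k, G) = 6 - 4 = 2)
o*F(2, R(2)) = 2304*2 = 4608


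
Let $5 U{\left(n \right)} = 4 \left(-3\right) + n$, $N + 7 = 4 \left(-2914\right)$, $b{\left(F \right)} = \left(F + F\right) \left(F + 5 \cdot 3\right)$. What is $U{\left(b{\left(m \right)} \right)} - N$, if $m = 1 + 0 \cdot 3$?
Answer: $11667$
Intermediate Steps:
$m = 1$ ($m = 1 + 0 = 1$)
$b{\left(F \right)} = 2 F \left(15 + F\right)$ ($b{\left(F \right)} = 2 F \left(F + 15\right) = 2 F \left(15 + F\right)$)
$N = -11663$ ($N = -7 + 4 \left(-2914\right) = -7 - 11656 = -11663$)
$U{\left(n \right)} = - \frac{12}{5} + \frac{n}{5}$ ($U{\left(n \right)} = \frac{4 \left(-3\right) + n}{5} = \frac{-12 + n}{5} = - \frac{12}{5} + \frac{n}{5}$)
$U{\left(b{\left(m \right)} \right)} - N = \left(- \frac{12}{5} + \frac{2 \cdot 1 \left(15 + 1\right)}{5}\right) - -11663 = \left(- \frac{12}{5} + \frac{2 \cdot 1 \cdot 16}{5}\right) + 11663 = \left(- \frac{12}{5} + \frac{1}{5} \cdot 32\right) + 11663 = \left(- \frac{12}{5} + \frac{32}{5}\right) + 11663 = 4 + 11663 = 11667$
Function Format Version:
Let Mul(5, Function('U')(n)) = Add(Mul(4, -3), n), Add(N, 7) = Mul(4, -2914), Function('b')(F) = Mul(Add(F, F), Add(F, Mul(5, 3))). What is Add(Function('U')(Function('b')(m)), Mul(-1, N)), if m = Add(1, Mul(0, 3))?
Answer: 11667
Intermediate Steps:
m = 1 (m = Add(1, 0) = 1)
Function('b')(F) = Mul(2, F, Add(15, F)) (Function('b')(F) = Mul(Mul(2, F), Add(F, 15)) = Mul(Mul(2, F), Add(15, F)) = Mul(2, F, Add(15, F)))
N = -11663 (N = Add(-7, Mul(4, -2914)) = Add(-7, -11656) = -11663)
Function('U')(n) = Add(Rational(-12, 5), Mul(Rational(1, 5), n)) (Function('U')(n) = Mul(Rational(1, 5), Add(Mul(4, -3), n)) = Mul(Rational(1, 5), Add(-12, n)) = Add(Rational(-12, 5), Mul(Rational(1, 5), n)))
Add(Function('U')(Function('b')(m)), Mul(-1, N)) = Add(Add(Rational(-12, 5), Mul(Rational(1, 5), Mul(2, 1, Add(15, 1)))), Mul(-1, -11663)) = Add(Add(Rational(-12, 5), Mul(Rational(1, 5), Mul(2, 1, 16))), 11663) = Add(Add(Rational(-12, 5), Mul(Rational(1, 5), 32)), 11663) = Add(Add(Rational(-12, 5), Rational(32, 5)), 11663) = Add(4, 11663) = 11667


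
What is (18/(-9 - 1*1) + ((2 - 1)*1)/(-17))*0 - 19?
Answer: -19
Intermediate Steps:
(18/(-9 - 1*1) + ((2 - 1)*1)/(-17))*0 - 19 = (18/(-9 - 1) + (1*1)*(-1/17))*0 - 19 = (18/(-10) + 1*(-1/17))*0 - 19 = (18*(-⅒) - 1/17)*0 - 19 = (-9/5 - 1/17)*0 - 19 = -158/85*0 - 19 = 0 - 19 = -19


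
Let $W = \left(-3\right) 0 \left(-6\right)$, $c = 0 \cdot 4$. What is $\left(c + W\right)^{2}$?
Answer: $0$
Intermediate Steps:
$c = 0$
$W = 0$ ($W = 0 \left(-6\right) = 0$)
$\left(c + W\right)^{2} = \left(0 + 0\right)^{2} = 0^{2} = 0$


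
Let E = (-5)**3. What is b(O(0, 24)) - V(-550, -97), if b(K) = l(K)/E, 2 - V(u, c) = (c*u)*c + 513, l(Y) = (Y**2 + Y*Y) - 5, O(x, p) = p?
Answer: -646806022/125 ≈ -5.1744e+6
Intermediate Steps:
l(Y) = -5 + 2*Y**2 (l(Y) = (Y**2 + Y**2) - 5 = 2*Y**2 - 5 = -5 + 2*Y**2)
E = -125
V(u, c) = -511 - u*c**2 (V(u, c) = 2 - ((c*u)*c + 513) = 2 - (u*c**2 + 513) = 2 - (513 + u*c**2) = 2 + (-513 - u*c**2) = -511 - u*c**2)
b(K) = 1/25 - 2*K**2/125 (b(K) = (-5 + 2*K**2)/(-125) = (-5 + 2*K**2)*(-1/125) = 1/25 - 2*K**2/125)
b(O(0, 24)) - V(-550, -97) = (1/25 - 2/125*24**2) - (-511 - 1*(-550)*(-97)**2) = (1/25 - 2/125*576) - (-511 - 1*(-550)*9409) = (1/25 - 1152/125) - (-511 + 5174950) = -1147/125 - 1*5174439 = -1147/125 - 5174439 = -646806022/125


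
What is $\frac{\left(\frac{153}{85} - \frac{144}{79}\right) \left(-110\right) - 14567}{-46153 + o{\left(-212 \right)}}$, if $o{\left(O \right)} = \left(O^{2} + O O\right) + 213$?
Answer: $- \frac{1150595}{3471892} \approx -0.3314$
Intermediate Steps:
$o{\left(O \right)} = 213 + 2 O^{2}$ ($o{\left(O \right)} = \left(O^{2} + O^{2}\right) + 213 = 2 O^{2} + 213 = 213 + 2 O^{2}$)
$\frac{\left(\frac{153}{85} - \frac{144}{79}\right) \left(-110\right) - 14567}{-46153 + o{\left(-212 \right)}} = \frac{\left(\frac{153}{85} - \frac{144}{79}\right) \left(-110\right) - 14567}{-46153 + \left(213 + 2 \left(-212\right)^{2}\right)} = \frac{\left(153 \cdot \frac{1}{85} - \frac{144}{79}\right) \left(-110\right) - 14567}{-46153 + \left(213 + 2 \cdot 44944\right)} = \frac{\left(\frac{9}{5} - \frac{144}{79}\right) \left(-110\right) - 14567}{-46153 + \left(213 + 89888\right)} = \frac{\left(- \frac{9}{395}\right) \left(-110\right) - 14567}{-46153 + 90101} = \frac{\frac{198}{79} - 14567}{43948} = \left(- \frac{1150595}{79}\right) \frac{1}{43948} = - \frac{1150595}{3471892}$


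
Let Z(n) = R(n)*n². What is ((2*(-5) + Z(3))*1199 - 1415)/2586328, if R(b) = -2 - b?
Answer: -8420/323291 ≈ -0.026045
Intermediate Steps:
Z(n) = n²*(-2 - n) (Z(n) = (-2 - n)*n² = n²*(-2 - n))
((2*(-5) + Z(3))*1199 - 1415)/2586328 = ((2*(-5) + 3²*(-2 - 1*3))*1199 - 1415)/2586328 = ((-10 + 9*(-2 - 3))*1199 - 1415)*(1/2586328) = ((-10 + 9*(-5))*1199 - 1415)*(1/2586328) = ((-10 - 45)*1199 - 1415)*(1/2586328) = (-55*1199 - 1415)*(1/2586328) = (-65945 - 1415)*(1/2586328) = -67360*1/2586328 = -8420/323291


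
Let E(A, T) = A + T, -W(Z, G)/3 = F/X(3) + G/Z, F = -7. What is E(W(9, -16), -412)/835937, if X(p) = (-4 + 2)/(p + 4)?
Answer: -2881/5015622 ≈ -0.00057441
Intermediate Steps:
X(p) = -2/(4 + p)
W(Z, G) = -147/2 - 3*G/Z (W(Z, G) = -3*(-7/((-2/(4 + 3))) + G/Z) = -3*(-7/((-2/7)) + G/Z) = -3*(-7/((-2*1/7)) + G/Z) = -3*(-7/(-2/7) + G/Z) = -3*(-7*(-7/2) + G/Z) = -3*(49/2 + G/Z) = -147/2 - 3*G/Z)
E(W(9, -16), -412)/835937 = ((-147/2 - 3*(-16)/9) - 412)/835937 = ((-147/2 - 3*(-16)*1/9) - 412)*(1/835937) = ((-147/2 + 16/3) - 412)*(1/835937) = (-409/6 - 412)*(1/835937) = -2881/6*1/835937 = -2881/5015622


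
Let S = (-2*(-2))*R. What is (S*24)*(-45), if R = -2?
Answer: 8640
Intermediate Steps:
S = -8 (S = -2*(-2)*(-2) = 4*(-2) = -8)
(S*24)*(-45) = -8*24*(-45) = -192*(-45) = 8640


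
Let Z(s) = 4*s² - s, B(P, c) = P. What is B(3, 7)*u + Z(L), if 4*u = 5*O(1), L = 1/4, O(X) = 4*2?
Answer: 30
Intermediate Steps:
O(X) = 8
L = ¼ ≈ 0.25000
Z(s) = -s + 4*s²
u = 10 (u = (5*8)/4 = (¼)*40 = 10)
B(3, 7)*u + Z(L) = 3*10 + (-1 + 4*(¼))/4 = 30 + (-1 + 1)/4 = 30 + (¼)*0 = 30 + 0 = 30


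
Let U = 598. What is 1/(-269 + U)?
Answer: 1/329 ≈ 0.0030395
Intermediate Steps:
1/(-269 + U) = 1/(-269 + 598) = 1/329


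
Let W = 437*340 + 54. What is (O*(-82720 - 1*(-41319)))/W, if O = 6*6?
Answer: -745218/74317 ≈ -10.028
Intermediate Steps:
O = 36
W = 148634 (W = 148580 + 54 = 148634)
(O*(-82720 - 1*(-41319)))/W = (36*(-82720 - 1*(-41319)))/148634 = (36*(-82720 + 41319))*(1/148634) = (36*(-41401))*(1/148634) = -1490436*1/148634 = -745218/74317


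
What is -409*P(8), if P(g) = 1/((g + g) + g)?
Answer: -409/24 ≈ -17.042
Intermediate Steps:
P(g) = 1/(3*g) (P(g) = 1/(2*g + g) = 1/(3*g))
-409*P(8) = -409/(3*8) = -409*1/24 = -409/24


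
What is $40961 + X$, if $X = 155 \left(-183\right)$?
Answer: $12596$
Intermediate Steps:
$X = -28365$
$40961 + X = 40961 - 28365 = 12596$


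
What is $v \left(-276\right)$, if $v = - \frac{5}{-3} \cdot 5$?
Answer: $-2300$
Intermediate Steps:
$v = \frac{25}{3}$ ($v = - \frac{5 \left(-1\right)}{3} \cdot 5 = \left(-1\right) \left(- \frac{5}{3}\right) 5 = \frac{5}{3} \cdot 5 = \frac{25}{3} \approx 8.3333$)
$v \left(-276\right) = \frac{25}{3} \left(-276\right) = -2300$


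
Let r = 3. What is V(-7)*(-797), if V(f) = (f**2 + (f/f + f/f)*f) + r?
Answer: -30286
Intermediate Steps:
V(f) = 3 + f**2 + 2*f (V(f) = (f**2 + (f/f + f/f)*f) + 3 = (f**2 + (1 + 1)*f) + 3 = (f**2 + 2*f) + 3 = 3 + f**2 + 2*f)
V(-7)*(-797) = (3 + (-7)**2 + 2*(-7))*(-797) = (3 + 49 - 14)*(-797) = 38*(-797) = -30286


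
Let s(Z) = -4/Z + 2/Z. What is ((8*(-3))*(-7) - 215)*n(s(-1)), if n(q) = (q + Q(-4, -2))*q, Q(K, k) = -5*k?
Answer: -1128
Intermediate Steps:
s(Z) = -2/Z
n(q) = q*(10 + q) (n(q) = (q - 5*(-2))*q = (q + 10)*q = (10 + q)*q = q*(10 + q))
((8*(-3))*(-7) - 215)*n(s(-1)) = ((8*(-3))*(-7) - 215)*((-2/(-1))*(10 - 2/(-1))) = (-24*(-7) - 215)*((-2*(-1))*(10 - 2*(-1))) = (168 - 215)*(2*(10 + 2)) = -94*12 = -47*24 = -1128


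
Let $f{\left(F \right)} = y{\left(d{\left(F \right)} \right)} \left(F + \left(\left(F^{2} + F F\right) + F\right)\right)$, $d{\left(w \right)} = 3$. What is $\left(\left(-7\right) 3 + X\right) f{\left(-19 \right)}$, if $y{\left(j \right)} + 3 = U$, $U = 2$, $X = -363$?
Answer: $262656$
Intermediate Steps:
$y{\left(j \right)} = -1$ ($y{\left(j \right)} = -3 + 2 = -1$)
$f{\left(F \right)} = - 2 F - 2 F^{2}$ ($f{\left(F \right)} = - (F + \left(\left(F^{2} + F F\right) + F\right)) = - (F + \left(\left(F^{2} + F^{2}\right) + F\right)) = - (F + \left(2 F^{2} + F\right)) = - (F + \left(F + 2 F^{2}\right)) = - (2 F + 2 F^{2}) = - 2 F - 2 F^{2}$)
$\left(\left(-7\right) 3 + X\right) f{\left(-19 \right)} = \left(\left(-7\right) 3 - 363\right) \left(\left(-2\right) \left(-19\right) \left(1 - 19\right)\right) = \left(-21 - 363\right) \left(\left(-2\right) \left(-19\right) \left(-18\right)\right) = \left(-384\right) \left(-684\right) = 262656$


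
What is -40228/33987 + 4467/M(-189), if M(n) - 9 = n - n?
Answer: 5609551/11329 ≈ 495.15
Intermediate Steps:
M(n) = 9 (M(n) = 9 + (n - n) = 9 + 0 = 9)
-40228/33987 + 4467/M(-189) = -40228/33987 + 4467/9 = -40228*1/33987 + 4467*(1/9) = -40228/33987 + 1489/3 = 5609551/11329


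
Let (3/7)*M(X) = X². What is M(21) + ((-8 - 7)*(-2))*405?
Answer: 13179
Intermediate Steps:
M(X) = 7*X²/3
M(21) + ((-8 - 7)*(-2))*405 = (7/3)*21² + ((-8 - 7)*(-2))*405 = (7/3)*441 - 15*(-2)*405 = 1029 + 30*405 = 1029 + 12150 = 13179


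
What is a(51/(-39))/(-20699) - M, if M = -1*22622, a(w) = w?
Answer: 6087286131/269087 ≈ 22622.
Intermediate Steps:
M = -22622
a(51/(-39))/(-20699) - M = (51/(-39))/(-20699) - 1*(-22622) = (51*(-1/39))*(-1/20699) + 22622 = -17/13*(-1/20699) + 22622 = 17/269087 + 22622 = 6087286131/269087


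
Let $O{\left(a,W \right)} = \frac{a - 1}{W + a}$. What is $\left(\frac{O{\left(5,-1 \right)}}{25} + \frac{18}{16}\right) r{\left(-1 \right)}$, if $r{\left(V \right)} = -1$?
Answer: $- \frac{233}{200} \approx -1.165$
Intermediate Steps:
$O{\left(a,W \right)} = \frac{-1 + a}{W + a}$
$\left(\frac{O{\left(5,-1 \right)}}{25} + \frac{18}{16}\right) r{\left(-1 \right)} = \left(\frac{\frac{1}{-1 + 5} \left(-1 + 5\right)}{25} + \frac{18}{16}\right) \left(-1\right) = \left(\frac{1}{4} \cdot 4 \cdot \frac{1}{25} + 18 \cdot \frac{1}{16}\right) \left(-1\right) = \left(\frac{1}{4} \cdot 4 \cdot \frac{1}{25} + \frac{9}{8}\right) \left(-1\right) = \left(1 \cdot \frac{1}{25} + \frac{9}{8}\right) \left(-1\right) = \left(\frac{1}{25} + \frac{9}{8}\right) \left(-1\right) = \frac{233}{200} \left(-1\right) = - \frac{233}{200}$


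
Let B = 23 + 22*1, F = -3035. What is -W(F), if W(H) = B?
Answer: -45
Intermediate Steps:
B = 45 (B = 23 + 22 = 45)
W(H) = 45
-W(F) = -1*45 = -45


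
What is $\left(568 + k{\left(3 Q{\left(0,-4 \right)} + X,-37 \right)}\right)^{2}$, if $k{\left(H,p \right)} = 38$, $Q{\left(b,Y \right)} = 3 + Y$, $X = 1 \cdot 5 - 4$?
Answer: $367236$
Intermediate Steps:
$X = 1$ ($X = 5 - 4 = 1$)
$\left(568 + k{\left(3 Q{\left(0,-4 \right)} + X,-37 \right)}\right)^{2} = \left(568 + 38\right)^{2} = 606^{2} = 367236$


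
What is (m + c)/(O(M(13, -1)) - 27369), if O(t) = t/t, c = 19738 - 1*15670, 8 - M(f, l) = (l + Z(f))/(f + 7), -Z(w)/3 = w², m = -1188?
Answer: -360/3421 ≈ -0.10523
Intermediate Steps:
Z(w) = -3*w²
M(f, l) = 8 - (l - 3*f²)/(7 + f) (M(f, l) = 8 - (l - 3*f²)/(f + 7) = 8 - (l - 3*f²)/(7 + f))
c = 4068 (c = 19738 - 15670 = 4068)
O(t) = 1
(m + c)/(O(M(13, -1)) - 27369) = (-1188 + 4068)/(1 - 27369) = 2880/(-27368) = 2880*(-1/27368) = -360/3421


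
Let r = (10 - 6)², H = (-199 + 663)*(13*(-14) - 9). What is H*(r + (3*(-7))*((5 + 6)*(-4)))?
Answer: -83306560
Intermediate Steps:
H = -88624 (H = 464*(-182 - 9) = 464*(-191) = -88624)
r = 16 (r = 4² = 16)
H*(r + (3*(-7))*((5 + 6)*(-4))) = -88624*(16 + (3*(-7))*((5 + 6)*(-4))) = -88624*(16 - 231*(-4)) = -88624*(16 - 21*(-44)) = -88624*(16 + 924) = -88624*940 = -83306560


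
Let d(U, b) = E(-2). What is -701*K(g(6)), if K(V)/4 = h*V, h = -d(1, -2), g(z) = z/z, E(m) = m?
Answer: -5608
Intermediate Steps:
d(U, b) = -2
g(z) = 1
h = 2 (h = -1*(-2) = 2)
K(V) = 8*V (K(V) = 4*(2*V) = 8*V)
-701*K(g(6)) = -5608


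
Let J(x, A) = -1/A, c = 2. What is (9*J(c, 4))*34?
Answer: -153/2 ≈ -76.500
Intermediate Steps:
(9*J(c, 4))*34 = (9*(-1/4))*34 = (9*(-1*¼))*34 = (9*(-¼))*34 = -9/4*34 = -153/2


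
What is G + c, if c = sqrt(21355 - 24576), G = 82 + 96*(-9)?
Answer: -782 + I*sqrt(3221) ≈ -782.0 + 56.754*I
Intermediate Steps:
G = -782 (G = 82 - 864 = -782)
c = I*sqrt(3221) (c = sqrt(-3221) = I*sqrt(3221) ≈ 56.754*I)
G + c = -782 + I*sqrt(3221)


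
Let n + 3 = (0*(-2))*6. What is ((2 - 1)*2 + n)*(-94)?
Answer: 94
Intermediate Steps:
n = -3 (n = -3 + (0*(-2))*6 = -3 + 0*6 = -3 + 0 = -3)
((2 - 1)*2 + n)*(-94) = ((2 - 1)*2 - 3)*(-94) = (1*2 - 3)*(-94) = (2 - 3)*(-94) = -1*(-94) = 94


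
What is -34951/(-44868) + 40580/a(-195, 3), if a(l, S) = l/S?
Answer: -363694325/583284 ≈ -623.53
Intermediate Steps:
-34951/(-44868) + 40580/a(-195, 3) = -34951/(-44868) + 40580/((-195/3)) = -34951*(-1/44868) + 40580/((-195*1/3)) = 34951/44868 + 40580/(-65) = 34951/44868 + 40580*(-1/65) = 34951/44868 - 8116/13 = -363694325/583284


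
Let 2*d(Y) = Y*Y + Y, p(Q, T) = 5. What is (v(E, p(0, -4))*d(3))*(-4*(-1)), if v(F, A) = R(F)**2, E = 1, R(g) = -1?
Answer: 24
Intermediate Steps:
d(Y) = Y/2 + Y**2/2 (d(Y) = (Y*Y + Y)/2 = (Y**2 + Y)/2 = (Y + Y**2)/2 = Y/2 + Y**2/2)
v(F, A) = 1 (v(F, A) = (-1)**2 = 1)
(v(E, p(0, -4))*d(3))*(-4*(-1)) = (1*((1/2)*3*(1 + 3)))*(-4*(-1)) = (1*((1/2)*3*4))*4 = (1*6)*4 = 6*4 = 24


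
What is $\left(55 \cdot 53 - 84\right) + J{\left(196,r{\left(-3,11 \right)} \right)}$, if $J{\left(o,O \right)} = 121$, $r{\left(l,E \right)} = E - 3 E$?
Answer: $2952$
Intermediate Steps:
$r{\left(l,E \right)} = - 2 E$
$\left(55 \cdot 53 - 84\right) + J{\left(196,r{\left(-3,11 \right)} \right)} = \left(55 \cdot 53 - 84\right) + 121 = \left(2915 - 84\right) + 121 = 2831 + 121 = 2952$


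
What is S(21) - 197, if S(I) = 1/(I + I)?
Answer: -8273/42 ≈ -196.98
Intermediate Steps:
S(I) = 1/(2*I)
S(21) - 197 = (½)/21 - 197 = (½)*(1/21) - 197 = 1/42 - 197 = -8273/42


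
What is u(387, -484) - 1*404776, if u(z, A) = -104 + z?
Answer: -404493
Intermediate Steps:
u(387, -484) - 1*404776 = (-104 + 387) - 1*404776 = 283 - 404776 = -404493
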